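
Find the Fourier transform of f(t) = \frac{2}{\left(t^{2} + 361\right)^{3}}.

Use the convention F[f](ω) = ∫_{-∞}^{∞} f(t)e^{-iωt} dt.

F(ω) = \frac{\pi \left(361 \omega^{2} + 57 \left|{\omega}\right| + 3\right) e^{- 19 \left|{\omega}\right|}}{9904396}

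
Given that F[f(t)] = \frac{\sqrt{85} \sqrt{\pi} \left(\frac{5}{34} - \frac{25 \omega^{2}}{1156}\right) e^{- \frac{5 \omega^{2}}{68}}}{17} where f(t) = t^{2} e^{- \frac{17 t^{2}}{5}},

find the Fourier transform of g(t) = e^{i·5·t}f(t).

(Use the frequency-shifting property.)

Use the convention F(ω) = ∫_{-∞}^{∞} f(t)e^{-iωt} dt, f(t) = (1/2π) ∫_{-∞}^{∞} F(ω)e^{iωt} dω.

F[g](ω) = \frac{5 \sqrt{85} \sqrt{\pi} \left(34 - 5 \left(\omega - 5\right)^{2}\right) e^{- \frac{5 \left(\omega - 5\right)^{2}}{68}}}{19652}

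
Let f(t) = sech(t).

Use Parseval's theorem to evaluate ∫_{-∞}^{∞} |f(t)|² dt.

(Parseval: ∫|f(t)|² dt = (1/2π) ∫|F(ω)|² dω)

∫|f(t)|² dt = 2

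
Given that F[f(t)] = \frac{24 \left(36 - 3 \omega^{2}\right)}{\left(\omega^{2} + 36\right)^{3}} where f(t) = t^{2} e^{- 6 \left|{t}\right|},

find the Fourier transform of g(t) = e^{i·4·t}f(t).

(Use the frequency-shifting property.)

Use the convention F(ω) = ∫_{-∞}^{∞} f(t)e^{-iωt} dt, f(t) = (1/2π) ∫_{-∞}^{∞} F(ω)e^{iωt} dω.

F[g](ω) = \frac{72 \left(12 - \left(\omega - 4\right)^{2}\right)}{\left(\left(\omega - 4\right)^{2} + 36\right)^{3}}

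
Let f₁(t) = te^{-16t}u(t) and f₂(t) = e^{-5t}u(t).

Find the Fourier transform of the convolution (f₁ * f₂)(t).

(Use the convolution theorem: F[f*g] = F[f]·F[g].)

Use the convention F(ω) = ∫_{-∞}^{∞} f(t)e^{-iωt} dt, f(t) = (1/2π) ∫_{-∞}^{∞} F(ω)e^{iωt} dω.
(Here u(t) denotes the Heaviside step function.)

F[f₁*f₂](ω) = \frac{1}{\left(i \omega + 5\right) \left(i \omega + 16\right)^{2}}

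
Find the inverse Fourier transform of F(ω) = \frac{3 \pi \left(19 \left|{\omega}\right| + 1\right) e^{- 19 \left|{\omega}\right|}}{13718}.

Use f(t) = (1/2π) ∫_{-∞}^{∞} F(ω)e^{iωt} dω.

f(t) = \frac{3}{\left(t^{2} + 361\right)^{2}}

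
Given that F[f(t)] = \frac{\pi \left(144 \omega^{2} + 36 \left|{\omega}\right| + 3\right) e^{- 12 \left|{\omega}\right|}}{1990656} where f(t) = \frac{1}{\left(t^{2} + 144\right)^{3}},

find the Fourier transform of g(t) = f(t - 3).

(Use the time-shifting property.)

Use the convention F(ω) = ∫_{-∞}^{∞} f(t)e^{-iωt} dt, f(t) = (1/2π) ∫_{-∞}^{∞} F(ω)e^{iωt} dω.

F[g](ω) = \frac{\pi \left(48 \omega^{2} + 12 \left|{\omega}\right| + 1\right) e^{- 3 i \omega - 12 \left|{\omega}\right|}}{663552}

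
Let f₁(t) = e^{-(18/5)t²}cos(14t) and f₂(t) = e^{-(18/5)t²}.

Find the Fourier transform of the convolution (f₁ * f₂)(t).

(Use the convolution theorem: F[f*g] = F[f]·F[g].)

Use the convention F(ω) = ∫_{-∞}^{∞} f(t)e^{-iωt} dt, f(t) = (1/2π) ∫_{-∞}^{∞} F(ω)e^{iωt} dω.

F[f₁*f₂](ω) = \frac{5 \pi \left(e^{\frac{35 \omega}{9}} + 1\right) e^{- \frac{5 \omega^{2}}{36} - \frac{35 \omega}{18} - \frac{245}{18}}}{36}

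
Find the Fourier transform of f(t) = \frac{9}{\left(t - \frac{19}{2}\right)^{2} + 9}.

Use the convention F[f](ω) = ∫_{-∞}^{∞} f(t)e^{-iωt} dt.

F(ω) = 3 \pi e^{- \frac{19 i \omega}{2} - 3 \left|{\omega}\right|}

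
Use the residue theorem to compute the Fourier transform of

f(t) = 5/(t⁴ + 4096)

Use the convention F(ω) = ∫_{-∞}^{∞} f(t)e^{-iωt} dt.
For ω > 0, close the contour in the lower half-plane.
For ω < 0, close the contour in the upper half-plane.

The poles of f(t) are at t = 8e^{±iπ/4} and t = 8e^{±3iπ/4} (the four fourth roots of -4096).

Let g(z) = f(z)e^{-iωz}; for large |z| the factor e^{-iωz} decays in the lower half-plane when ω > 0 and in the upper half-plane when ω < 0.

Case ω > 0 (lower half-plane, clockwise contour ⇒ F(ω) = -2πi·ΣRes):
  Res_{z = - 4 \sqrt{2} - 4 \sqrt{2} i} g(z) = \frac{5 \sqrt{2} i \left(1 - i\right) e^{4 \sqrt{2} \omega \left(-1 + i\right)}}{4096}
  Res_{z = 4 \sqrt{2} - 4 \sqrt{2} i} g(z) = \frac{5 \sqrt{2} i \left(1 + i\right) e^{- 4 \sqrt{2} \omega \left(1 + i\right)}}{4096}
  F(ω) = -2πi·ΣRes = \frac{5 \sqrt{2} \pi \left(1 - i\right) \left(e^{8 \sqrt{2} i \omega} + i\right) e^{- 4 \sqrt{2} \omega \left(1 + i\right)}}{2048} = \frac{5 \sqrt{2} \pi \left(\sin{\left(4 \sqrt{2} \omega \right)} + \cos{\left(4 \sqrt{2} \omega \right)}\right) e^{- 4 \sqrt{2} \omega}}{1024}

Case ω < 0 (upper half-plane, counterclockwise contour ⇒ F(ω) = +2πi·ΣRes):
  Res_{z = 4 \sqrt{2} + 4 \sqrt{2} i} g(z) = \frac{5 \sqrt{2} i \left(-1 + i\right) e^{4 \sqrt{2} \omega \left(1 - i\right)}}{4096}
  Res_{z = - 4 \sqrt{2} + 4 \sqrt{2} i} g(z) = \frac{5 \sqrt{2} \left(1 - i\right) e^{4 \sqrt{2} \omega \left(1 + i\right)}}{4096}
  F(ω) = 2πi·ΣRes = - \frac{5 \sqrt{2} i \pi \left(i \left(1 - i\right) e^{4 \sqrt{2} \omega \left(1 - i\right)} - \left(1 - i\right) e^{4 \sqrt{2} \omega \left(1 + i\right)}\right)}{2048} = \frac{5 \sqrt{2} \pi \left(- \sin{\left(4 \sqrt{2} \omega \right)} + \cos{\left(4 \sqrt{2} \omega \right)}\right) e^{4 \sqrt{2} \omega}}{1024}

Both cases combine into a single formula in |ω|:

F(ω) = \frac{5 \sqrt{2} \pi \left(\sin{\left(4 \sqrt{2} \left|{\omega}\right| \right)} + \cos{\left(4 \sqrt{2} \left|{\omega}\right| \right)}\right) e^{- 4 \sqrt{2} \left|{\omega}\right|}}{1024}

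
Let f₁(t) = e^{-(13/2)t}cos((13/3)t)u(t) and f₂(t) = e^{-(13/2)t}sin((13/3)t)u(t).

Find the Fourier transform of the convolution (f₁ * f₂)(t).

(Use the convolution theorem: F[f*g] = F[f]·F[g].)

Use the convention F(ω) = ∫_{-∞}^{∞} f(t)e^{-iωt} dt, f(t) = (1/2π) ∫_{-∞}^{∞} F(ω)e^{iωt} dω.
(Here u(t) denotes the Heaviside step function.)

F[f₁*f₂](ω) = \frac{2808 \left(2 i \omega + 13\right)}{\left(9 \left(2 i \omega + 13\right)^{2} + 676\right)^{2}}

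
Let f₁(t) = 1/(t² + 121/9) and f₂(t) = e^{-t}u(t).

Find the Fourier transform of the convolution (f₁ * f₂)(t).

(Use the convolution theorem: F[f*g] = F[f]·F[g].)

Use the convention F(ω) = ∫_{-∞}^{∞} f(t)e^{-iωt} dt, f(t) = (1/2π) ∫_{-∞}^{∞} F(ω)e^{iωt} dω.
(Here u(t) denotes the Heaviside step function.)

F[f₁*f₂](ω) = \frac{3 \pi e^{- \frac{11 \left|{\omega}\right|}{3}}}{11 \left(i \omega + 1\right)}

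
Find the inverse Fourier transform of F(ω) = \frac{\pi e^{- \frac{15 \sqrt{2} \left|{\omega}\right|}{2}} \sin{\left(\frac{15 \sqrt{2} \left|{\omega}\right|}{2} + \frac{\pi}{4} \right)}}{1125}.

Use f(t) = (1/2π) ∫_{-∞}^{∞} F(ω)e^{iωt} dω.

f(t) = \frac{3}{t^{4} + 50625}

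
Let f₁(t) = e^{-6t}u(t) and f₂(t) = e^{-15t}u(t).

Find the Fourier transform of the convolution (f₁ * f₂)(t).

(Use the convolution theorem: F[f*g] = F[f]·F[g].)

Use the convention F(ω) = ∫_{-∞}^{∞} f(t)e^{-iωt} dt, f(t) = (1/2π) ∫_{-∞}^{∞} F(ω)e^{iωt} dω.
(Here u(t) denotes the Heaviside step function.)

F[f₁*f₂](ω) = \frac{1}{\left(i \omega + 6\right) \left(i \omega + 15\right)}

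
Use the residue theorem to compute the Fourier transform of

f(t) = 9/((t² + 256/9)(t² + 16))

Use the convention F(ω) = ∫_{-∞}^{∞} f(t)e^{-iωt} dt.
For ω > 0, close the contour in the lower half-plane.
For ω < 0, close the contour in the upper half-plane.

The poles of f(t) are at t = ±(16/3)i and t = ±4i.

Let g(z) = f(z)e^{-iωz}; for large |z| the factor e^{-iωz} decays in the lower half-plane when ω > 0 and in the upper half-plane when ω < 0.

Case ω > 0 (lower half-plane, clockwise contour ⇒ F(ω) = -2πi·ΣRes):
  Res_{z = - \frac{16 i}{3}} g(z) = - \frac{243 i e^{- \frac{16 \omega}{3}}}{3584}
  Res_{z = - 4 i} g(z) = \frac{81 i e^{- 4 \omega}}{896}
  F(ω) = -2πi·ΣRes = \frac{81 \pi e^{- 4 \omega}}{448} - \frac{243 \pi e^{- \frac{16 \omega}{3}}}{1792}

Case ω < 0 (upper half-plane, counterclockwise contour ⇒ F(ω) = +2πi·ΣRes):
  Res_{z = \frac{16 i}{3}} g(z) = \frac{243 i e^{\frac{16 \omega}{3}}}{3584}
  Res_{z = 4 i} g(z) = - \frac{81 i e^{4 \omega}}{896}
  F(ω) = 2πi·ΣRes = \frac{81 \pi \left(- 3 e^{\frac{16 \omega}{3}} + 4 e^{4 \omega}\right)}{1792}

Both cases combine into a single formula in |ω|:

F(ω) = \frac{81 \pi e^{- 4 \left|{\omega}\right|}}{448} - \frac{243 \pi e^{- \frac{16 \left|{\omega}\right|}{3}}}{1792}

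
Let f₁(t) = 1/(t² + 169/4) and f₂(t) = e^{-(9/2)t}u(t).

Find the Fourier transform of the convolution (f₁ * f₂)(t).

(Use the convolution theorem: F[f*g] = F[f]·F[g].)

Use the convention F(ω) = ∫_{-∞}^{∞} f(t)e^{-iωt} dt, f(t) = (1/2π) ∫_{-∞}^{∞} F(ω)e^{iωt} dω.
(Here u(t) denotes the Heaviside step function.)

F[f₁*f₂](ω) = \frac{4 \pi e^{- \frac{13 \left|{\omega}\right|}{2}}}{13 \left(2 i \omega + 9\right)}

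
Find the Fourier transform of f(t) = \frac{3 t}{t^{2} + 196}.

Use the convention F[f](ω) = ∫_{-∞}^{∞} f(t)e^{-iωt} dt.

F(ω) = - 3 i \pi e^{- 14 \left|{\omega}\right|} \operatorname{sign}{\left(\omega \right)}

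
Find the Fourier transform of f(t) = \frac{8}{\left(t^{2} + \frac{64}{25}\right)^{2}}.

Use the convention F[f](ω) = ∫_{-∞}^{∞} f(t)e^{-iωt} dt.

F(ω) = \frac{25 \pi \left(8 \left|{\omega}\right| + 5\right) e^{- \frac{8 \left|{\omega}\right|}{5}}}{128}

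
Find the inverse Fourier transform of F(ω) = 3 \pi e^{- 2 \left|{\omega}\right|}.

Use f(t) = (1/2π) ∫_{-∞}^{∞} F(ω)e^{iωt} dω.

f(t) = \frac{6}{t^{2} + 4}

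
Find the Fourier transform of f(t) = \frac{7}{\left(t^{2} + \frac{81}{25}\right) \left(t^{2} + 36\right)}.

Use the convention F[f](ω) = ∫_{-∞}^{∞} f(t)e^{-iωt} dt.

F(ω) = - \frac{25 \pi e^{- 6 \left|{\omega}\right|}}{702} + \frac{125 \pi e^{- \frac{9 \left|{\omega}\right|}{5}}}{1053}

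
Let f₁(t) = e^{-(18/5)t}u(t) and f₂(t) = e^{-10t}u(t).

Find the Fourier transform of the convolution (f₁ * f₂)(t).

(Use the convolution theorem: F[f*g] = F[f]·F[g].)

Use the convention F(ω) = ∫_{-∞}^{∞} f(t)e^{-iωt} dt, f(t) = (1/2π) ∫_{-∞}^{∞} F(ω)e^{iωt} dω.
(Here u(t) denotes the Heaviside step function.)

F[f₁*f₂](ω) = \frac{5}{\left(i \omega + 10\right) \left(5 i \omega + 18\right)}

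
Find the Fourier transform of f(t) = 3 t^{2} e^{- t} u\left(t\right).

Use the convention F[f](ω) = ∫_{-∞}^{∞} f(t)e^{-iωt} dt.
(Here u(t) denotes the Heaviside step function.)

F(ω) = \frac{6}{\left(i \omega + 1\right)^{3}}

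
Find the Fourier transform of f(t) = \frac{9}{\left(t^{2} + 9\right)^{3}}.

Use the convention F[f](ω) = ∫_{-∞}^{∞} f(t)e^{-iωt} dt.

F(ω) = \frac{\pi \left(3 \omega^{2} + 3 \left|{\omega}\right| + 1\right) e^{- 3 \left|{\omega}\right|}}{72}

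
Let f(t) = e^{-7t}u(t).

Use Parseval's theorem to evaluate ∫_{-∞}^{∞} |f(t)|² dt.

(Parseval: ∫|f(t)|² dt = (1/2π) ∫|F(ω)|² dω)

∫|f(t)|² dt = \frac{1}{14}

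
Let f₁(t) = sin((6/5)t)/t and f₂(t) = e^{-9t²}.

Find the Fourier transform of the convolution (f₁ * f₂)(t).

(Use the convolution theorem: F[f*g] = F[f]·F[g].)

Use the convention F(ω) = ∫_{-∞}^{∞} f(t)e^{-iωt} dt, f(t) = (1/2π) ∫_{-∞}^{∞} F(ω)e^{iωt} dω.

F[f₁*f₂](ω) = \begin{cases} \frac{\pi^{\frac{3}{2}} e^{- \frac{\omega^{2}}{36}}}{3} & \text{for}\: \omega > - \frac{6}{5} \wedge \omega < \frac{6}{5} \\0 & \text{otherwise} \end{cases}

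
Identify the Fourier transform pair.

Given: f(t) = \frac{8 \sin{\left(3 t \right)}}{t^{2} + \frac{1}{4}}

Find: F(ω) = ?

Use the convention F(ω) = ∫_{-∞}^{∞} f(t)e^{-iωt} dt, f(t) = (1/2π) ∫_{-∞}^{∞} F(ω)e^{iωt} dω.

F(ω) = 8 i \pi e^{- \frac{\left|{\omega + 3}\right|}{2}} - 8 i \pi e^{- \frac{\left|{\omega - 3}\right|}{2}}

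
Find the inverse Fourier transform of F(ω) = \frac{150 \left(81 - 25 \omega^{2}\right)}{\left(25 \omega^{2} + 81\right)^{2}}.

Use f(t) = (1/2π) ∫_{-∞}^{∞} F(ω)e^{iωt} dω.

f(t) = 3 e^{- \frac{9 \left|{t}\right|}{5}} \left|{t}\right|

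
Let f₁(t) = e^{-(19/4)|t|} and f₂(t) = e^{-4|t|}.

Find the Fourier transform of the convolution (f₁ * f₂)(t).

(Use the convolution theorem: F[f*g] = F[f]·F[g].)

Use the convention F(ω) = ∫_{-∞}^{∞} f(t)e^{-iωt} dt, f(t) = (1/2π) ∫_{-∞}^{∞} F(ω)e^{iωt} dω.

F[f₁*f₂](ω) = \frac{1216}{\left(\omega^{2} + 16\right) \left(16 \omega^{2} + 361\right)}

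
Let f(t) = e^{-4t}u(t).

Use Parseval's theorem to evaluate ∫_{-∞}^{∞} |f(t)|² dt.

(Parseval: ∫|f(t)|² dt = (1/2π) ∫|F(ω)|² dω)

∫|f(t)|² dt = \frac{1}{8}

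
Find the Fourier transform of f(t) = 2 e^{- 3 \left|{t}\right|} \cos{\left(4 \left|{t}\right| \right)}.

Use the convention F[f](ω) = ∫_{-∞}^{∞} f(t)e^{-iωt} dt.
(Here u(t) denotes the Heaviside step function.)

F(ω) = \frac{12 \left(\omega^{2} + 25\right)}{\omega^{4} - 14 \omega^{2} + 625}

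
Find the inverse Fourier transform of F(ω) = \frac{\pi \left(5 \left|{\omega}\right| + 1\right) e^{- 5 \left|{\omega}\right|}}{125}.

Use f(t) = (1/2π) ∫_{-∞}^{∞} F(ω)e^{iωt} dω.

f(t) = \frac{2}{\left(t^{2} + 25\right)^{2}}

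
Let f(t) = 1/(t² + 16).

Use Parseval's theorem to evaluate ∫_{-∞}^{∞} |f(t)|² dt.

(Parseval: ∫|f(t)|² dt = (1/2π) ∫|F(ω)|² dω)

∫|f(t)|² dt = \frac{\pi}{128}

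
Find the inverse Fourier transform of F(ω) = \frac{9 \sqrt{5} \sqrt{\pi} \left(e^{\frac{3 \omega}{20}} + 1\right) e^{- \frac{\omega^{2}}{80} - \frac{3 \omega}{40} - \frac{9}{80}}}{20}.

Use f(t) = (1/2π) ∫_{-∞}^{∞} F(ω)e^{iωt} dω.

f(t) = 9 e^{- 20 t^{2}} \cos{\left(3 t \right)}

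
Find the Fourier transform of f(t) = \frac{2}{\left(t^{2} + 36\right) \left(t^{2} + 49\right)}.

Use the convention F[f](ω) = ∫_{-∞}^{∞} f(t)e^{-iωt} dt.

F(ω) = \frac{\pi \left(7 e^{\left|{\omega}\right|} - 6\right) e^{- 7 \left|{\omega}\right|}}{273}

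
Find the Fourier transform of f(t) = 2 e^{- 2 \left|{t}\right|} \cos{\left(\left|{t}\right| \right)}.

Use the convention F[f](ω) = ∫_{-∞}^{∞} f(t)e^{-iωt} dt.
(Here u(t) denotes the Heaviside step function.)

F(ω) = \frac{8 \left(\omega^{2} + 5\right)}{\omega^{4} + 6 \omega^{2} + 25}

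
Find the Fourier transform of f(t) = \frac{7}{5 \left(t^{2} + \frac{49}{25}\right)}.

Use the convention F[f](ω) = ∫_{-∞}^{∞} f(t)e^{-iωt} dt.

F(ω) = \pi e^{- \frac{7 \left|{\omega}\right|}{5}}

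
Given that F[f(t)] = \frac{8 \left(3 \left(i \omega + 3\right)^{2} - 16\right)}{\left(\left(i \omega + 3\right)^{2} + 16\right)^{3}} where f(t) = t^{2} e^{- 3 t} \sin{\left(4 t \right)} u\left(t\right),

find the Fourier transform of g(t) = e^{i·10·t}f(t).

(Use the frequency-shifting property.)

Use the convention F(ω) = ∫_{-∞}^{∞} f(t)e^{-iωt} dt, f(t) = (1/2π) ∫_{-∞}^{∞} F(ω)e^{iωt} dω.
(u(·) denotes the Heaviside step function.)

F[g](ω) = \frac{8 \left(3 \left(i \left(\omega - 10\right) + 3\right)^{2} - 16\right)}{\left(\left(i \left(\omega - 10\right) + 3\right)^{2} + 16\right)^{3}}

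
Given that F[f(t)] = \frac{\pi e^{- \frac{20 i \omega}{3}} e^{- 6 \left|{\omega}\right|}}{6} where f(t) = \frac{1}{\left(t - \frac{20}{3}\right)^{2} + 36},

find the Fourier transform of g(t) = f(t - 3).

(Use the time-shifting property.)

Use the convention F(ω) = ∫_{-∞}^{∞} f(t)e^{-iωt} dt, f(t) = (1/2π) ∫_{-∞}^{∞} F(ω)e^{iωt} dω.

F[g](ω) = \frac{\pi e^{- \frac{29 i \omega}{3} - 6 \left|{\omega}\right|}}{6}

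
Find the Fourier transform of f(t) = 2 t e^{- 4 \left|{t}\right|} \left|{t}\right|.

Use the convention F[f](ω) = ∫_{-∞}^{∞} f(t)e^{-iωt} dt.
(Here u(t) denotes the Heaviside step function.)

F(ω) = \frac{8 i \omega \left(\omega^{2} - 48\right)}{\left(\omega^{2} + 16\right)^{3}}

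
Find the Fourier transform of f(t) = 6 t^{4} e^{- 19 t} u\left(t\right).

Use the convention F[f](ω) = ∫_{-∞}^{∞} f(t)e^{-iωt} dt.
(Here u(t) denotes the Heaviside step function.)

F(ω) = \frac{144}{\left(i \omega + 19\right)^{5}}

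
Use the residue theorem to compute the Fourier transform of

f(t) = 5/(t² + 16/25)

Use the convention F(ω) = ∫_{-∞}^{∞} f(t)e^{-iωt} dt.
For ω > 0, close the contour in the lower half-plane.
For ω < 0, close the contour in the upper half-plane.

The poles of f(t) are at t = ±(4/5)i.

Let g(z) = f(z)e^{-iωz}; for large |z| the factor e^{-iωz} decays in the lower half-plane when ω > 0 and in the upper half-plane when ω < 0.

Case ω > 0 (lower half-plane, clockwise contour ⇒ F(ω) = -2πi·ΣRes):
  Res_{z = - \frac{4 i}{5}} g(z) = \frac{25 i e^{- \frac{4 \omega}{5}}}{8}
  F(ω) = -2πi·ΣRes = \frac{25 \pi e^{- \frac{4 \omega}{5}}}{4}

Case ω < 0 (upper half-plane, counterclockwise contour ⇒ F(ω) = +2πi·ΣRes):
  Res_{z = \frac{4 i}{5}} g(z) = - \frac{25 i e^{\frac{4 \omega}{5}}}{8}
  F(ω) = 2πi·ΣRes = \frac{25 \pi e^{\frac{4 \omega}{5}}}{4}

Both cases combine into a single formula in |ω|:

F(ω) = \frac{25 \pi e^{- \frac{4 \left|{\omega}\right|}{5}}}{4}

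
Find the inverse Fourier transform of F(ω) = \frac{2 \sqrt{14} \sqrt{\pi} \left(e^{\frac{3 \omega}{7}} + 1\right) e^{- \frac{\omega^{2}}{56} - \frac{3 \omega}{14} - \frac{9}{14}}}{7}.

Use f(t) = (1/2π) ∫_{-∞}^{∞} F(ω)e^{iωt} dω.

f(t) = 8 e^{- 14 t^{2}} \cos{\left(6 t \right)}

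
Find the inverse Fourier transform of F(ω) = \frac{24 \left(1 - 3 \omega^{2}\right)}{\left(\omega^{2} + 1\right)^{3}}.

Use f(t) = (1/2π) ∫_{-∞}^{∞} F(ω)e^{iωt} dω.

f(t) = 6 t^{2} e^{- \left|{t}\right|}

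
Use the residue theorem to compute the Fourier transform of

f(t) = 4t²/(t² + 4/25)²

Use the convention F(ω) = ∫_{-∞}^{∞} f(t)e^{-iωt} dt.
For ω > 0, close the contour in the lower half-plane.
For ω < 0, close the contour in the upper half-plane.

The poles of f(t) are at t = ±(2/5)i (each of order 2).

Let g(z) = f(z)e^{-iωz}; for large |z| the factor e^{-iωz} decays in the lower half-plane when ω > 0 and in the upper half-plane when ω < 0.

Case ω > 0 (lower half-plane, clockwise contour ⇒ F(ω) = -2πi·ΣRes):
  Res_{z = - \frac{2 i}{5}} g(z) = i \left(\frac{5}{2} - \omega\right) e^{- \frac{2 \omega}{5}} (pole of order 2)
  F(ω) = -2πi·ΣRes = \pi \left(5 - 2 \omega\right) e^{- \frac{2 \omega}{5}}

Case ω < 0 (upper half-plane, counterclockwise contour ⇒ F(ω) = +2πi·ΣRes):
  Res_{z = \frac{2 i}{5}} g(z) = i \left(- \omega - \frac{5}{2}\right) e^{\frac{2 \omega}{5}} (pole of order 2)
  F(ω) = 2πi·ΣRes = \pi \left(2 \omega + 5\right) e^{\frac{2 \omega}{5}}

Both cases combine into a single formula in |ω|:

F(ω) = \pi \left(5 - 2 \left|{\omega}\right|\right) e^{- \frac{2 \left|{\omega}\right|}{5}}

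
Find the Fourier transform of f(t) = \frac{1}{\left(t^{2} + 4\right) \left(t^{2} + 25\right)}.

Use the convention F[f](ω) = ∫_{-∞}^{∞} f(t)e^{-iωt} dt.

F(ω) = \frac{\pi \left(5 e^{3 \left|{\omega}\right|} - 2\right) e^{- 5 \left|{\omega}\right|}}{210}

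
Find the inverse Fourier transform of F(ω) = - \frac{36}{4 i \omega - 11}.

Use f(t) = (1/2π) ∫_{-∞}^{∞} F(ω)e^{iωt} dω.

f(t) = 9 e^{\frac{11 t}{4}} u\left(- t\right)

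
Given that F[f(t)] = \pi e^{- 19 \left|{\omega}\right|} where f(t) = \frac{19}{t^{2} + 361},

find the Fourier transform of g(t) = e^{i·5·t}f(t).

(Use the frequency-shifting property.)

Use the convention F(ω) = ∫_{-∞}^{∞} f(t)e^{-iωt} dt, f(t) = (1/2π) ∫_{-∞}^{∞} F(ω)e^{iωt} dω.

F[g](ω) = \pi e^{- 19 \left|{\omega - 5}\right|}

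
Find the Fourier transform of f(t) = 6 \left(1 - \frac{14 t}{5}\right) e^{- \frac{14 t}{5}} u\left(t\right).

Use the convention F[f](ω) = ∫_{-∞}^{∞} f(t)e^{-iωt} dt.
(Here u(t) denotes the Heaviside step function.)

F(ω) = \frac{150 i \omega}{- 25 \omega^{2} + 140 i \omega + 196}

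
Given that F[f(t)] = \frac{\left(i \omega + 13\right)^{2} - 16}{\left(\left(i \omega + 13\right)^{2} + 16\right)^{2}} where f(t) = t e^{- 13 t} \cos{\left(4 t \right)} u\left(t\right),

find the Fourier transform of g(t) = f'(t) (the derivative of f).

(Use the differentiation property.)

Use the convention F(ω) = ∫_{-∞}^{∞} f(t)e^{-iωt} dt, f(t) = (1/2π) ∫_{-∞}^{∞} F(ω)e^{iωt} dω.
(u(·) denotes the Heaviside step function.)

F[g](ω) = \frac{i \omega \left(\left(i \omega + 13\right)^{2} - 16\right)}{\left(\left(i \omega + 13\right)^{2} + 16\right)^{2}}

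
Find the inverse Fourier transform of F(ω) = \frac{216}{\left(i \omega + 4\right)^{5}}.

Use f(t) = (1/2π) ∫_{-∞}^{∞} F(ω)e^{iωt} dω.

f(t) = 9 t^{4} e^{- 4 t} u\left(t\right)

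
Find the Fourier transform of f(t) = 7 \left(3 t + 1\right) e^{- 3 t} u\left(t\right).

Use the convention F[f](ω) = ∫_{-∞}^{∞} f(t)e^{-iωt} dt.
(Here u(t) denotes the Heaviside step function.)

F(ω) = \frac{7 \left(- i \omega - 6\right)}{\omega^{2} - 6 i \omega - 9}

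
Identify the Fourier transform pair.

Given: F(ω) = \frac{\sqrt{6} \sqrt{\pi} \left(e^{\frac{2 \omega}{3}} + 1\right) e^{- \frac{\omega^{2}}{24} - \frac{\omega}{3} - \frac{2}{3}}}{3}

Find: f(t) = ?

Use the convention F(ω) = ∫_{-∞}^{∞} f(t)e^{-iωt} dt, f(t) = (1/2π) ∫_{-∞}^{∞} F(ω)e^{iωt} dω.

f(t) = 4 e^{- 6 t^{2}} \cos{\left(4 t \right)}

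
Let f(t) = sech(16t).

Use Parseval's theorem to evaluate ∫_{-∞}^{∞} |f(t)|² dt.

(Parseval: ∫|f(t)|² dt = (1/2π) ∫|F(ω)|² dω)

∫|f(t)|² dt = \frac{1}{8}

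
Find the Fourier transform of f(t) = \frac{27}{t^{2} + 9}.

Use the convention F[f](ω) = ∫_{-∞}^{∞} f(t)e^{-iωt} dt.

F(ω) = 9 \pi e^{- 3 \left|{\omega}\right|}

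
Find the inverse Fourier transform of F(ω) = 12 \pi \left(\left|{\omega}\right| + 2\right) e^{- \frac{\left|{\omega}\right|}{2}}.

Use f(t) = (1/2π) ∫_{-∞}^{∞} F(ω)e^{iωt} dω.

f(t) = \frac{6}{\left(t^{2} + \frac{1}{4}\right)^{2}}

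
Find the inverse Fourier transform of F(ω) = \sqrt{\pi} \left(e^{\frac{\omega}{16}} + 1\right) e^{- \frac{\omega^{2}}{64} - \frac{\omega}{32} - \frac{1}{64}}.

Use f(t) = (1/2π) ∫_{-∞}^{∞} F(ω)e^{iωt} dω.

f(t) = 8 e^{- 16 t^{2}} \cos{\left(t \right)}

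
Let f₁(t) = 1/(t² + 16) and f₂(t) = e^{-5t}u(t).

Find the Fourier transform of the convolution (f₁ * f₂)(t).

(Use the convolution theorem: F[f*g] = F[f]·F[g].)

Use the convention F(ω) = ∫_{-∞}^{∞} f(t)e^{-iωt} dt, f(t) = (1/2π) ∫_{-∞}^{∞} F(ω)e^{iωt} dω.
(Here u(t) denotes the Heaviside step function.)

F[f₁*f₂](ω) = \frac{\pi e^{- 4 \left|{\omega}\right|}}{4 \left(i \omega + 5\right)}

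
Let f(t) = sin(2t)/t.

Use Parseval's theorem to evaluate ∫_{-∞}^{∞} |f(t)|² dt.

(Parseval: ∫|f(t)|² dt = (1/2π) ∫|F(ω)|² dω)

∫|f(t)|² dt = 2 \pi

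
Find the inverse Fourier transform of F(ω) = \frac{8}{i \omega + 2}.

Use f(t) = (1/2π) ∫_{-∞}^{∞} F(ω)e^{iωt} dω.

f(t) = 8 e^{- 2 t} u\left(t\right)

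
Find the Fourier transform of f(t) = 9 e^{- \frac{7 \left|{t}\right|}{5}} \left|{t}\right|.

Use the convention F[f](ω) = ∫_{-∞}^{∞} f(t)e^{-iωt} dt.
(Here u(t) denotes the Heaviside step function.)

F(ω) = \frac{450 \left(49 - 25 \omega^{2}\right)}{\left(25 \omega^{2} + 49\right)^{2}}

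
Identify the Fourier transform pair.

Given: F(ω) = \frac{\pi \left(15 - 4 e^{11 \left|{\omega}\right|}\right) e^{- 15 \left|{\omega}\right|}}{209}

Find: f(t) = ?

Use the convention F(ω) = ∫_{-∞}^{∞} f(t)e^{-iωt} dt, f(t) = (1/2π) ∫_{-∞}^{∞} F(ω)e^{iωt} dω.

f(t) = \frac{t^{2}}{\left(t^{2} + 16\right) \left(t^{2} + 225\right)}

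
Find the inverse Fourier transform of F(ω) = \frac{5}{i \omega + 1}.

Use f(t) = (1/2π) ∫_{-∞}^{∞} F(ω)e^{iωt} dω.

f(t) = 5 e^{- t} u\left(t\right)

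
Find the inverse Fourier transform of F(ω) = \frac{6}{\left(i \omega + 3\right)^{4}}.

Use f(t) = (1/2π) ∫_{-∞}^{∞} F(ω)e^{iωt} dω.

f(t) = t^{3} e^{- 3 t} u\left(t\right)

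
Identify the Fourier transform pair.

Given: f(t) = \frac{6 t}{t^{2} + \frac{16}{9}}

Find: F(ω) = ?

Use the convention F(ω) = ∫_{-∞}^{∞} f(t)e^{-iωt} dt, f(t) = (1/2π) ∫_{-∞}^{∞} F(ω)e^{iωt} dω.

F(ω) = - 6 i \pi e^{- \frac{4 \left|{\omega}\right|}{3}} \operatorname{sign}{\left(\omega \right)}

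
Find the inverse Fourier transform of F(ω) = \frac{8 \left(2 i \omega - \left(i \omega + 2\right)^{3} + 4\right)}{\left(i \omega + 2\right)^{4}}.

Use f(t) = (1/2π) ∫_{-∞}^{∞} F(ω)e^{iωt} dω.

f(t) = 8 \left(t^{2} - 1\right) e^{- 2 t} u\left(t\right)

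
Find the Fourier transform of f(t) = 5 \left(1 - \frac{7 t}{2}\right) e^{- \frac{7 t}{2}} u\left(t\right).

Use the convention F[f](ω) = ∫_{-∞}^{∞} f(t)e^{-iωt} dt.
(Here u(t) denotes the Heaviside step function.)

F(ω) = \frac{20 i \omega}{- 4 \omega^{2} + 28 i \omega + 49}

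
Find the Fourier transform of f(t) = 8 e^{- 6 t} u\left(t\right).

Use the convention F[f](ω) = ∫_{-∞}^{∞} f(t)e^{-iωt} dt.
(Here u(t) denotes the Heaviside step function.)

F(ω) = \frac{8}{i \omega + 6}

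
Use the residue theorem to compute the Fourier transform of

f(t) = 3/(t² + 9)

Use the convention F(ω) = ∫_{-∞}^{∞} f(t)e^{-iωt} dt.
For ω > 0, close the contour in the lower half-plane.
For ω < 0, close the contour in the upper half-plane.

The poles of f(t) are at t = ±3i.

Let g(z) = f(z)e^{-iωz}; for large |z| the factor e^{-iωz} decays in the lower half-plane when ω > 0 and in the upper half-plane when ω < 0.

Case ω > 0 (lower half-plane, clockwise contour ⇒ F(ω) = -2πi·ΣRes):
  Res_{z = - 3 i} g(z) = \frac{i e^{- 3 \omega}}{2}
  F(ω) = -2πi·ΣRes = \pi e^{- 3 \omega}

Case ω < 0 (upper half-plane, counterclockwise contour ⇒ F(ω) = +2πi·ΣRes):
  Res_{z = 3 i} g(z) = - \frac{i e^{3 \omega}}{2}
  F(ω) = 2πi·ΣRes = \pi e^{3 \omega}

Both cases combine into a single formula in |ω|:

F(ω) = \pi e^{- 3 \left|{\omega}\right|}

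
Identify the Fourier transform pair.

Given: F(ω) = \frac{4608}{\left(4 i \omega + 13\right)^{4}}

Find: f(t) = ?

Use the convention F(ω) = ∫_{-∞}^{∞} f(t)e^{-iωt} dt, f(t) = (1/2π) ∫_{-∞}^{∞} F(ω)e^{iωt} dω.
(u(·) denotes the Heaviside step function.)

f(t) = 3 t^{3} e^{- \frac{13 t}{4}} u\left(t\right)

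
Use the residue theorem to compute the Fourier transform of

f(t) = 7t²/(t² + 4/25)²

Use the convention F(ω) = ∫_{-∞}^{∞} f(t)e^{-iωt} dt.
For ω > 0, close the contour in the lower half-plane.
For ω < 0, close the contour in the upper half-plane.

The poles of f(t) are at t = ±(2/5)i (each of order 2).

Let g(z) = f(z)e^{-iωz}; for large |z| the factor e^{-iωz} decays in the lower half-plane when ω > 0 and in the upper half-plane when ω < 0.

Case ω > 0 (lower half-plane, clockwise contour ⇒ F(ω) = -2πi·ΣRes):
  Res_{z = - \frac{2 i}{5}} g(z) = \frac{7 i \left(5 - 2 \omega\right) e^{- \frac{2 \omega}{5}}}{8} (pole of order 2)
  F(ω) = -2πi·ΣRes = \frac{7 \pi \left(5 - 2 \omega\right) e^{- \frac{2 \omega}{5}}}{4}

Case ω < 0 (upper half-plane, counterclockwise contour ⇒ F(ω) = +2πi·ΣRes):
  Res_{z = \frac{2 i}{5}} g(z) = \frac{7 i \left(- 2 \omega - 5\right) e^{\frac{2 \omega}{5}}}{8} (pole of order 2)
  F(ω) = 2πi·ΣRes = \frac{7 \pi \left(2 \omega + 5\right) e^{\frac{2 \omega}{5}}}{4}

Both cases combine into a single formula in |ω|:

F(ω) = \frac{7 \pi \left(5 - 2 \left|{\omega}\right|\right) e^{- \frac{2 \left|{\omega}\right|}{5}}}{4}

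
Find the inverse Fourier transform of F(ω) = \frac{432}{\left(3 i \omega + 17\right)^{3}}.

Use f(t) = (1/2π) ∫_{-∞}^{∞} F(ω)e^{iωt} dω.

f(t) = 8 t^{2} e^{- \frac{17 t}{3}} u\left(t\right)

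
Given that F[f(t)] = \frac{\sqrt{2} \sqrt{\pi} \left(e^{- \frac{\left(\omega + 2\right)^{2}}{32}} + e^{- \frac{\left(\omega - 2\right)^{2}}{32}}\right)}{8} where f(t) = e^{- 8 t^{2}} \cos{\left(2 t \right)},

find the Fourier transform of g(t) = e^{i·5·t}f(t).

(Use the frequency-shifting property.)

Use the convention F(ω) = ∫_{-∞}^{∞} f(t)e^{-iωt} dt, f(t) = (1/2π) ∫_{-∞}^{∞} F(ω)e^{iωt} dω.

F[g](ω) = \frac{\sqrt{2} \sqrt{\pi} \left(e^{\frac{\omega}{4}} + e^{\frac{5}{4}}\right) e^{- \frac{\omega^{2}}{32} + \frac{3 \omega}{16} - \frac{49}{32}}}{8}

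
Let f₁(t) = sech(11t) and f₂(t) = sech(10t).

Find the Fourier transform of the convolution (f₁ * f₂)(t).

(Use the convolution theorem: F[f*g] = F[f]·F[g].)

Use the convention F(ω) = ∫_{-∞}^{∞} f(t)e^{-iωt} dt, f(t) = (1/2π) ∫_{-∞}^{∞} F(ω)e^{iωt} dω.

F[f₁*f₂](ω) = \frac{\pi^{2}}{110 \cosh{\left(\frac{\pi \omega}{22} \right)} \cosh{\left(\frac{\pi \omega}{20} \right)}}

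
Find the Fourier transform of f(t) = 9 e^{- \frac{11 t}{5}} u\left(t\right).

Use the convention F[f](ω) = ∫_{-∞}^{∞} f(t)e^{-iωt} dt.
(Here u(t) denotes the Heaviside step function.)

F(ω) = \frac{45}{5 i \omega + 11}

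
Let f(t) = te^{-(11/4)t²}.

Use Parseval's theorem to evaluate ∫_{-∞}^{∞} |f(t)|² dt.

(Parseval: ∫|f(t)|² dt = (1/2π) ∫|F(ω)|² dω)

∫|f(t)|² dt = \frac{\sqrt{22} \sqrt{\pi}}{121}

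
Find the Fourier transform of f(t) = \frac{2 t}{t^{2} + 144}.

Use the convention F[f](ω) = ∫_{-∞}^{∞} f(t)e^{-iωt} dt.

F(ω) = - 2 i \pi e^{- 12 \left|{\omega}\right|} \operatorname{sign}{\left(\omega \right)}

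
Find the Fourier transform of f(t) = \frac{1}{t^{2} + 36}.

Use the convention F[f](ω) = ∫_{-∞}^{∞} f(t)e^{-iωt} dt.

F(ω) = \frac{\pi e^{- 6 \left|{\omega}\right|}}{6}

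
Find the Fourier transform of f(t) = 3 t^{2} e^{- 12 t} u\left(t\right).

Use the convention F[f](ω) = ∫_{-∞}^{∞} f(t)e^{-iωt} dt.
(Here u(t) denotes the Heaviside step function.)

F(ω) = \frac{6}{\left(i \omega + 12\right)^{3}}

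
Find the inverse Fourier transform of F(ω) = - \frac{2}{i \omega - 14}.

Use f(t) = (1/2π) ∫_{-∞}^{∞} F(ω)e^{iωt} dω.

f(t) = 2 e^{14 t} u\left(- t\right)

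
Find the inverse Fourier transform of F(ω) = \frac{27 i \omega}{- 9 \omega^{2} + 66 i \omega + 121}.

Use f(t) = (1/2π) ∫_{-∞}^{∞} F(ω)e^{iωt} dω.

f(t) = 3 \left(1 - \frac{11 t}{3}\right) e^{- \frac{11 t}{3}} u\left(t\right)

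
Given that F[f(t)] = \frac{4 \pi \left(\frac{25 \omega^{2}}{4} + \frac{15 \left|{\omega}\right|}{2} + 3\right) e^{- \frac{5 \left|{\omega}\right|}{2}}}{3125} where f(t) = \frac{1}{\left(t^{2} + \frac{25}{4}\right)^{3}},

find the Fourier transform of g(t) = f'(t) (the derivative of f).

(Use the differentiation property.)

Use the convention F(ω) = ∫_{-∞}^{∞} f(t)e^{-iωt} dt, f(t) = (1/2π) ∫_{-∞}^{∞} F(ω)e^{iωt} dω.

F[g](ω) = \frac{i \pi \omega \left(25 \omega^{2} + 30 \left|{\omega}\right| + 12\right) e^{- \frac{5 \left|{\omega}\right|}{2}}}{3125}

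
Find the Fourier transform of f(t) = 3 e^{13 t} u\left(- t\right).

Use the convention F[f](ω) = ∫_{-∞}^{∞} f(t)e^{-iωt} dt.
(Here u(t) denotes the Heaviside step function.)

F(ω) = - \frac{3}{i \omega - 13}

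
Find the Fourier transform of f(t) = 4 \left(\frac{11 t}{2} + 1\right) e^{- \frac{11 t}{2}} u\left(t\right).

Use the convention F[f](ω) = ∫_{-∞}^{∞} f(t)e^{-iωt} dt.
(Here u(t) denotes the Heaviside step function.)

F(ω) = \frac{16 \left(- i \omega - 11\right)}{4 \omega^{2} - 44 i \omega - 121}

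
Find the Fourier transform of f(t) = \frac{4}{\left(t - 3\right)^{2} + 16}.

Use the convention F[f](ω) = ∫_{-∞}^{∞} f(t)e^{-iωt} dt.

F(ω) = \pi e^{- 3 i \omega - 4 \left|{\omega}\right|}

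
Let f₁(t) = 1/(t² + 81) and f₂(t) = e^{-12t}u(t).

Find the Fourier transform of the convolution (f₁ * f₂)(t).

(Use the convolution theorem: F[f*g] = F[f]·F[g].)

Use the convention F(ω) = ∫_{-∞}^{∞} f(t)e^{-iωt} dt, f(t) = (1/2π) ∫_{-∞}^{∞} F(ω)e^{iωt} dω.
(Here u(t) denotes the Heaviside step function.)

F[f₁*f₂](ω) = \frac{\pi e^{- 9 \left|{\omega}\right|}}{9 \left(i \omega + 12\right)}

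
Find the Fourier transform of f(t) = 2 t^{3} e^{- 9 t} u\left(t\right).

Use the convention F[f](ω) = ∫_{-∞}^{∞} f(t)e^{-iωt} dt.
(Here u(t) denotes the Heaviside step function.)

F(ω) = \frac{12}{\left(i \omega + 9\right)^{4}}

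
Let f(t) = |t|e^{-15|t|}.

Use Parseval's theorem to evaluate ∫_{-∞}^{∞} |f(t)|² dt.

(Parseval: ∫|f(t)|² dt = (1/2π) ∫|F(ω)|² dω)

∫|f(t)|² dt = \frac{1}{6750}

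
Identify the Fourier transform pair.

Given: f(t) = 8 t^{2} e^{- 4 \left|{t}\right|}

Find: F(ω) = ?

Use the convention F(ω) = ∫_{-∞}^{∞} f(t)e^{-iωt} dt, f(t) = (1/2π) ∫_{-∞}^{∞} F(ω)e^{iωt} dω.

F(ω) = \frac{128 \left(16 - 3 \omega^{2}\right)}{\left(\omega^{2} + 16\right)^{3}}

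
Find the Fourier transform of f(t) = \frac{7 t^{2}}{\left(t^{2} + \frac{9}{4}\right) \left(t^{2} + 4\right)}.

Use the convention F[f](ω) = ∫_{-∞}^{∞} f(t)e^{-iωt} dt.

F(ω) = 8 \pi e^{- 2 \left|{\omega}\right|} - 6 \pi e^{- \frac{3 \left|{\omega}\right|}{2}}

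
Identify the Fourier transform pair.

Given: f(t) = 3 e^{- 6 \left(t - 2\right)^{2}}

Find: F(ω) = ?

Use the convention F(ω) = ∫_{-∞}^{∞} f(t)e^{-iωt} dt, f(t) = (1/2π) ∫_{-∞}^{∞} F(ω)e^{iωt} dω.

F(ω) = \frac{\sqrt{6} \sqrt{\pi} e^{- \frac{\omega \left(\omega + 48 i\right)}{24}}}{2}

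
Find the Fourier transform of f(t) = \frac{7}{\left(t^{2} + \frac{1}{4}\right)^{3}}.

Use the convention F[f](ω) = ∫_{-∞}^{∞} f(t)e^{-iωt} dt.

F(ω) = 7 \pi \left(\omega^{2} + 6 \left|{\omega}\right| + 12\right) e^{- \frac{\left|{\omega}\right|}{2}}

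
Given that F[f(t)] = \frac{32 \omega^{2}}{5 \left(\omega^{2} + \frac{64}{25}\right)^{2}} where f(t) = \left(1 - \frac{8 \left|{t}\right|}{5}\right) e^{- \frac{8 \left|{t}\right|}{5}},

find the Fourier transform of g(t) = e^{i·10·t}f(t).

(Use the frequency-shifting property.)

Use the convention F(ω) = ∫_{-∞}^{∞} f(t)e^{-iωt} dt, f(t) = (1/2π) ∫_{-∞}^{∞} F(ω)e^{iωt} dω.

F[g](ω) = \frac{4000 \left(\omega - 10\right)^{2}}{\left(25 \left(\omega - 10\right)^{2} + 64\right)^{2}}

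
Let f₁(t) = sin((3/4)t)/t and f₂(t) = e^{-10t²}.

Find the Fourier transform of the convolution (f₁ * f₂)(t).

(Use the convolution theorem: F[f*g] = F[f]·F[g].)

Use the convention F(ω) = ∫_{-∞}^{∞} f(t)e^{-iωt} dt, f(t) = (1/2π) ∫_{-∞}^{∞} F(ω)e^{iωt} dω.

F[f₁*f₂](ω) = \begin{cases} \frac{\sqrt{10} \pi^{\frac{3}{2}} e^{- \frac{\omega^{2}}{40}}}{10} & \text{for}\: \omega > - \frac{3}{4} \wedge \omega < \frac{3}{4} \\0 & \text{otherwise} \end{cases}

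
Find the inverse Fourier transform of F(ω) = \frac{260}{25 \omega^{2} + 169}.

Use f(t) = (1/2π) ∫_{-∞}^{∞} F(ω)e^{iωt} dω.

f(t) = 2 e^{- \frac{13 \left|{t}\right|}{5}}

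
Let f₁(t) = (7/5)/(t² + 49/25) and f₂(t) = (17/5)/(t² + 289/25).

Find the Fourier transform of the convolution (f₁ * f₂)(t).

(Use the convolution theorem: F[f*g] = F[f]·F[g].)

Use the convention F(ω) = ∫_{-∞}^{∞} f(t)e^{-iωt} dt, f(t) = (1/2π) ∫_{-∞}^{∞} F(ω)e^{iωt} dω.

F[f₁*f₂](ω) = \pi^{2} e^{- \frac{24 \left|{\omega}\right|}{5}}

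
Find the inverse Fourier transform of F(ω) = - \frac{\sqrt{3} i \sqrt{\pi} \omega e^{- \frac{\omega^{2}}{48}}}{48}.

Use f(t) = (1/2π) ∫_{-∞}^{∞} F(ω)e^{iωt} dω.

f(t) = 3 t e^{- 12 t^{2}}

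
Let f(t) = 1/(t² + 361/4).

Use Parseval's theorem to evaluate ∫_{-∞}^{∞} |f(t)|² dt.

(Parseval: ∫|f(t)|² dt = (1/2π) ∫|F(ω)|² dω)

∫|f(t)|² dt = \frac{4 \pi}{6859}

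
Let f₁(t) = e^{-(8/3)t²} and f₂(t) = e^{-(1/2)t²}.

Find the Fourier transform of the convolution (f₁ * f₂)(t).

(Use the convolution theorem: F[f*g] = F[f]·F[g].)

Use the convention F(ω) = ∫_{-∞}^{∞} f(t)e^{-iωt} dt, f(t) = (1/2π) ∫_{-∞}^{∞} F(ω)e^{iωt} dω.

F[f₁*f₂](ω) = \frac{\sqrt{3} \pi e^{- \frac{19 \omega^{2}}{32}}}{2}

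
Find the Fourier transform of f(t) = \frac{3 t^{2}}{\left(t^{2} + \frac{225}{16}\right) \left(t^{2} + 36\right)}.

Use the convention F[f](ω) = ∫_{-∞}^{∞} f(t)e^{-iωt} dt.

F(ω) = \frac{32 \pi e^{- 6 \left|{\omega}\right|}}{39} - \frac{20 \pi e^{- \frac{15 \left|{\omega}\right|}{4}}}{39}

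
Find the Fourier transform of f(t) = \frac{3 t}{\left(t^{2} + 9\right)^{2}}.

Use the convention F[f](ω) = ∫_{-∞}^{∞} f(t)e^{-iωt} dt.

F(ω) = - \frac{i \pi \omega e^{- 3 \left|{\omega}\right|}}{2}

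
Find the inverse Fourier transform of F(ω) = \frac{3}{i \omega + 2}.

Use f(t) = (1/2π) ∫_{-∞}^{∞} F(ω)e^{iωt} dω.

f(t) = 3 e^{- 2 t} u\left(t\right)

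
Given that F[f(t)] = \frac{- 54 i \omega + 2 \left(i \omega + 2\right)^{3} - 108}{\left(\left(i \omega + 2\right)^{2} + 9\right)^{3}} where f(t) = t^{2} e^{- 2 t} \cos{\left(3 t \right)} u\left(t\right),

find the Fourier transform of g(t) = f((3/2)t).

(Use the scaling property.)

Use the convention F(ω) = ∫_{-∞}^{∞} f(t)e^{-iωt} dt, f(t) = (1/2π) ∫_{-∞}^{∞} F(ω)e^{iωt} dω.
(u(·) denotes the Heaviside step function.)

F[g](ω) = \frac{72 \left(- 243 i \omega + 4 \left(i \omega + 3\right)^{3} - 729\right)}{\left(4 \left(i \omega + 3\right)^{2} + 81\right)^{3}}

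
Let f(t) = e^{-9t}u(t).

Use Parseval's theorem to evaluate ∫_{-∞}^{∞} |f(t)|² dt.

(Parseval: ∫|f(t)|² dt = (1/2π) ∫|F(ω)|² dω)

∫|f(t)|² dt = \frac{1}{18}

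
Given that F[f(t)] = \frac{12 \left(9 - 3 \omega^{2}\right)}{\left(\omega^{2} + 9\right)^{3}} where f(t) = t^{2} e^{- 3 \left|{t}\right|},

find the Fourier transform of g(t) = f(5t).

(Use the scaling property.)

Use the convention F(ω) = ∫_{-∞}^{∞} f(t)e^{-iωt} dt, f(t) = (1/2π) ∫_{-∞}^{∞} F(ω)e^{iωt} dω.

F[g](ω) = \frac{4500 \left(75 - \omega^{2}\right)}{\left(\omega^{2} + 225\right)^{3}}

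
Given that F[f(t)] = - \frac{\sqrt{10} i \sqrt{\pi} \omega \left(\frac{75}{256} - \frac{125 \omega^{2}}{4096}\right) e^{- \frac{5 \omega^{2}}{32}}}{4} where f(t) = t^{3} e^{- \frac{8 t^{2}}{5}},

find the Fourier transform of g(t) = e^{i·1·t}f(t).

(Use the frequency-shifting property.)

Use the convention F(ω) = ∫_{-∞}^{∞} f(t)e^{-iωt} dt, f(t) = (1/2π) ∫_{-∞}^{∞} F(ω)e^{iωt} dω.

F[g](ω) = \frac{25 \sqrt{10} i \sqrt{\pi} \left(\omega - 1\right) \left(5 \left(\omega - 1\right)^{2} - 48\right) e^{- \frac{5 \left(\omega - 1\right)^{2}}{32}}}{16384}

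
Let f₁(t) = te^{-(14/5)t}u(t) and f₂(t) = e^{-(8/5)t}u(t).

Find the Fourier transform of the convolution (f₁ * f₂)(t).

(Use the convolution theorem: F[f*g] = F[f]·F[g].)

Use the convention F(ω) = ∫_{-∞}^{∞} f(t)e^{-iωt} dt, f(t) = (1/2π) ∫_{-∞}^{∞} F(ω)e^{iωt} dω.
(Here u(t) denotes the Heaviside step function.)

F[f₁*f₂](ω) = \frac{125}{\left(5 i \omega + 8\right) \left(5 i \omega + 14\right)^{2}}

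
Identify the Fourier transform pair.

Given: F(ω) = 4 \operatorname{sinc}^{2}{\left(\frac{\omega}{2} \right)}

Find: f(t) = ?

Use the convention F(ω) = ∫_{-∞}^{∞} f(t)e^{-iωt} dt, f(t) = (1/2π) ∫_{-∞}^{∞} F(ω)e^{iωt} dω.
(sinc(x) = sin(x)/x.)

f(t) = 4 \left(\begin{cases} 1 - \left|{t}\right| & \text{for}\: \left|{t}\right| < 1 \\0 & \text{otherwise} \end{cases}\right)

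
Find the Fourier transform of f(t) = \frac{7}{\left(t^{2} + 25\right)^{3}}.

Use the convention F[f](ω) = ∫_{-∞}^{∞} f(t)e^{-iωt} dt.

F(ω) = \frac{7 \pi \left(25 \omega^{2} + 15 \left|{\omega}\right| + 3\right) e^{- 5 \left|{\omega}\right|}}{25000}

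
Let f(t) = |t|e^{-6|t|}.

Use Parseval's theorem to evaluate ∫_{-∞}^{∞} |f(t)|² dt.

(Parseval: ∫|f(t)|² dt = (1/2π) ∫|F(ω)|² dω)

∫|f(t)|² dt = \frac{1}{432}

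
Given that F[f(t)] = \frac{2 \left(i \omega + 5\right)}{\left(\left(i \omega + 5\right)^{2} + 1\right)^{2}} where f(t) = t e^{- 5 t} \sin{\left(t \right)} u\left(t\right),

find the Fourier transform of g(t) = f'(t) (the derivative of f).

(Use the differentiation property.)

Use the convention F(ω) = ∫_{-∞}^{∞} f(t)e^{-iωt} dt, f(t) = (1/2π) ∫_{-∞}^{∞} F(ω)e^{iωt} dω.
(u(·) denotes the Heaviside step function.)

F[g](ω) = \frac{2 i \omega \left(i \omega + 5\right)}{\left(\left(i \omega + 5\right)^{2} + 1\right)^{2}}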